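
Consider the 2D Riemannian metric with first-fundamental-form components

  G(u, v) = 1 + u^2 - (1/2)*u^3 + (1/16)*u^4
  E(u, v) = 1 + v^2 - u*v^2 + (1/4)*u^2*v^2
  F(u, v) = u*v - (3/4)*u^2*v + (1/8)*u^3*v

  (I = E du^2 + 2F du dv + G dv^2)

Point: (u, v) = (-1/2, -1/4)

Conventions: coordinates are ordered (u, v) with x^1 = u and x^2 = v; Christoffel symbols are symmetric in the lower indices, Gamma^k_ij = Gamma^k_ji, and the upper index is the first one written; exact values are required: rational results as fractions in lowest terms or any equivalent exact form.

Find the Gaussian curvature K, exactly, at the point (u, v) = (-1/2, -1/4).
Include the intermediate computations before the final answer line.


E = 281/256, F = 45/256, G = 337/256, EG - F^2 = 181/128 at the point
E_u = -5/64, E_v = -25/32, F_u = -59/128, F_v = -45/64, G_u = -45/32, G_v = 0
E_vv = 25/8, F_uv = 59/32, G_uu = 59/16
Brioschi: K = (det M1 - det M2) / (EG - F^2)^2 with the standard first/second-derivative matrices M1, M2.
M1 = [[-E_vv/2 + F_uv - G_uu/2, E_u/2, F_u - E_v/2], [F_v - G_u/2, E, F], [G_v/2, F, G]] = [[-25/16, -5/128, -9/128], [0, 281/256, 45/256], [0, 45/256, 337/256]]; det M1 = -4525/2048
M2 = [[0, E_v/2, G_u/2], [E_v/2, E, F], [G_u/2, F, G]] = [[0, -25/64, -45/64], [-25/64, 281/256, 45/256], [-45/64, 45/256, 337/256]]; det M2 = -1325/2048
det M1 - det M2 = -25/16; K = -25/16 / (181/128)^2 = -25600/32761

Answer: K = -25600/32761


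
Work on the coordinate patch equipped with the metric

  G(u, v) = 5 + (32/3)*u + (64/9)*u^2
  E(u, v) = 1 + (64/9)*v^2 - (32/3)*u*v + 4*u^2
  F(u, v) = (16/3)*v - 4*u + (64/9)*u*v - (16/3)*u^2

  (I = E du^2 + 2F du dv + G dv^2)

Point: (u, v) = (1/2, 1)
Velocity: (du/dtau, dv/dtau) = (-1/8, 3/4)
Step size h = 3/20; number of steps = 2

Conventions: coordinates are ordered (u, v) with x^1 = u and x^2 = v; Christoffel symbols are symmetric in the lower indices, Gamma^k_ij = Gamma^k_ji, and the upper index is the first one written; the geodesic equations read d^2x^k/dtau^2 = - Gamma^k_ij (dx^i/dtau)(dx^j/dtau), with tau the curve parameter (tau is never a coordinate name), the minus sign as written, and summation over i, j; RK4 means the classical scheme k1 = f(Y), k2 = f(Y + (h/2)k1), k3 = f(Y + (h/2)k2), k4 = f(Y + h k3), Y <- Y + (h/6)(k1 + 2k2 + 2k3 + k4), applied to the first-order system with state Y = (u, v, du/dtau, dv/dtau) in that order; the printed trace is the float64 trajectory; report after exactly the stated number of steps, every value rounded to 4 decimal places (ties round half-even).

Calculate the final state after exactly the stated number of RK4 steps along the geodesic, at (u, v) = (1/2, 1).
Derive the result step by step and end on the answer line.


f(Y) = (du/dtau, dv/dtau, -Gamma^u_ij Y'^i Y'^j, -Gamma^v_ij Y'^i Y'^j) with the Gammas evaluated at the stage position; h = 0.150000; intermediate values shown to 6 dp
step 0: u = 0.5000, v = 1.0000, du/dtau = -0.1250, dv/dtau = 0.7500
step 1:
  k1: at (u, v) = (0.500000, 1.000000), (du/dtau, dv/dtau) = (-0.125000, 0.750000); Gamma_uuu = -0.223881, Gamma_uuv = 0.298507, Gamma_uvv = 0.000000, Gamma_vuu = -0.447761, Gamma_vuv = 0.597015, Gamma_vvv = 0.000000; k1 = (-0.125000, 0.750000, 0.059468, 0.118937)
  k2: at (u, v) = (0.490625, 1.056250), (du/dtau, dv/dtau) = (-0.120540, 0.758920); Gamma_uuu = -0.239707, Gamma_uuv = 0.319610, Gamma_uvv = 0.000000, Gamma_vuu = -0.432071, Gamma_vuv = 0.576095, Gamma_vvv = 0.000000; k2 = (-0.120540, 0.758920, 0.061959, 0.111681)
  k3: at (u, v) = (0.490960, 1.056919), (du/dtau, dv/dtau) = (-0.120353, 0.758376); Gamma_uuu = -0.239696, Gamma_uuv = 0.319595, Gamma_uvv = 0.000000, Gamma_vuu = -0.431906, Gamma_vuv = 0.575875, Gamma_vvv = 0.000000; k3 = (-0.120353, 0.758376, 0.061813, 0.111380)
  k4: at (u, v) = (0.481947, 1.113756), (du/dtau, dv/dtau) = (-0.115728, 0.766707); Gamma_uuu = -0.253666, Gamma_uuv = 0.338222, Gamma_uvv = 0.000000, Gamma_vuu = -0.415400, Gamma_vuv = 0.553866, Gamma_vvv = 0.000000; k4 = (-0.115728, 0.766707, 0.063418, 0.103852)
  Y <- Y + (h/6)(k1 + 2k2 + 2k3 + k4): u = 0.4819, v = 1.1138, du/dtau = -0.1157, dv/dtau = 0.7667
step 2:
  k1: at (u, v) = (0.481937, 1.113782), (du/dtau, dv/dtau) = (-0.115739, 0.766723); Gamma_uuu = -0.253675, Gamma_uuv = 0.338233, Gamma_uvv = 0.000000, Gamma_vuu = -0.415392, Gamma_vuv = 0.553855, Gamma_vvv = 0.000000; k1 = (-0.115739, 0.766723, 0.063428, 0.103863)
  k2: at (u, v) = (0.473257, 1.171287), (du/dtau, dv/dtau) = (-0.110982, 0.774512); Gamma_uuu = -0.265806, Gamma_uuv = 0.354408, Gamma_uvv = 0.000000, Gamma_vuu = -0.398299, Gamma_vuv = 0.531066, Gamma_vvv = 0.000000; k2 = (-0.110982, 0.774512, 0.064202, 0.096204)
  k3: at (u, v) = (0.473613, 1.171871), (du/dtau, dv/dtau) = (-0.110924, 0.773938); Gamma_uuu = -0.265749, Gamma_uuv = 0.354332, Gamma_uvv = 0.000000, Gamma_vuu = -0.398175, Gamma_vuv = 0.530900, Gamma_vvv = 0.000000; k3 = (-0.110924, 0.773938, 0.064107, 0.096053)
  k4: at (u, v) = (0.465299, 1.229873), (du/dtau, dv/dtau) = (-0.106123, 0.781131); Gamma_uuu = -0.276022, Gamma_uuv = 0.368029, Gamma_uvv = 0.000000, Gamma_vuu = -0.380803, Gamma_vuv = 0.507737, Gamma_vvv = 0.000000; k4 = (-0.106123, 0.781131, 0.064125, 0.088467)
  Y <- Y + (h/6)(k1 + 2k2 + 2k3 + k4): u = 0.4653, v = 1.2299, du/dtau = -0.1061, dv/dtau = 0.7811

Answer: u = 0.4653, v = 1.2299, du/dtau = -0.1061, dv/dtau = 0.7811


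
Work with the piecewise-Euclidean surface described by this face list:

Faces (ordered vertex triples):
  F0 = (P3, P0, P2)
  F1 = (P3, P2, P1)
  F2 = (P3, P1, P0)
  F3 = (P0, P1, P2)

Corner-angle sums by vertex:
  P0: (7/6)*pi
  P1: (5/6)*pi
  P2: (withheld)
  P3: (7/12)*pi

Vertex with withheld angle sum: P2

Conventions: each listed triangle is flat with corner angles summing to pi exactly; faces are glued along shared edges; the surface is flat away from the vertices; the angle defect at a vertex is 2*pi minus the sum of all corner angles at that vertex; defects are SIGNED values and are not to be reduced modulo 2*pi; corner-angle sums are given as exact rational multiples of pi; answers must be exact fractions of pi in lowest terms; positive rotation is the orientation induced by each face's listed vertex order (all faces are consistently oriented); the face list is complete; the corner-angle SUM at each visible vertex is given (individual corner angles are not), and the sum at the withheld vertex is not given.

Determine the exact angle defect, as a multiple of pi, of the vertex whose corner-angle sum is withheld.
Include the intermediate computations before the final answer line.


V = 4, E = 6, F = 4; chi = V - E + F = 2
Gauss-Bonnet: total defect = 2*pi*chi = 4*pi; visible defects sum to (41/12)*pi

Answer: defect(P2) = (7/12)*pi


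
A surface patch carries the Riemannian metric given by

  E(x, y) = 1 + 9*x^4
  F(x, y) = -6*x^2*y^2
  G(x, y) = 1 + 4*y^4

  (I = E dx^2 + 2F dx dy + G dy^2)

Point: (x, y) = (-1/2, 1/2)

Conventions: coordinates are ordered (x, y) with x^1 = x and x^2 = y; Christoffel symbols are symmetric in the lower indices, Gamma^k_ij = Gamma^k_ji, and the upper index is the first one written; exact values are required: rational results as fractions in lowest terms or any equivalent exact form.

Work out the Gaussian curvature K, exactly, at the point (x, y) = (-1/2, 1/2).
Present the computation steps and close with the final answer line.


E = 25/16, F = -3/8, G = 5/4, EG - F^2 = 29/16 at the point
E_x = -9/2, E_y = 0, F_x = 3/2, F_y = -3/2, G_x = 0, G_y = 2
E_yy = 0, F_xy = 6, G_xx = 0
By Brioschi, K is (det M1 - det M2) divided by (EG - F^2) squared.
M1 = [[-E_yy/2 + F_xy - G_xx/2, E_x/2, F_x - E_y/2], [F_y - G_x/2, E, F], [G_y/2, F, G]] = [[6, -9/4, 3/2], [-3/2, 25/16, -3/8], [1, -3/8, 5/4]]; det M1 = 6
M2 = [[0, E_y/2, G_x/2], [E_y/2, E, F], [G_x/2, F, G]] = [[0, 0, 0], [0, 25/16, -3/8], [0, -3/8, 5/4]]; det M2 = 0
det M1 - det M2 = 6; K = 6 / (29/16)^2 = 1536/841

Answer: K = 1536/841


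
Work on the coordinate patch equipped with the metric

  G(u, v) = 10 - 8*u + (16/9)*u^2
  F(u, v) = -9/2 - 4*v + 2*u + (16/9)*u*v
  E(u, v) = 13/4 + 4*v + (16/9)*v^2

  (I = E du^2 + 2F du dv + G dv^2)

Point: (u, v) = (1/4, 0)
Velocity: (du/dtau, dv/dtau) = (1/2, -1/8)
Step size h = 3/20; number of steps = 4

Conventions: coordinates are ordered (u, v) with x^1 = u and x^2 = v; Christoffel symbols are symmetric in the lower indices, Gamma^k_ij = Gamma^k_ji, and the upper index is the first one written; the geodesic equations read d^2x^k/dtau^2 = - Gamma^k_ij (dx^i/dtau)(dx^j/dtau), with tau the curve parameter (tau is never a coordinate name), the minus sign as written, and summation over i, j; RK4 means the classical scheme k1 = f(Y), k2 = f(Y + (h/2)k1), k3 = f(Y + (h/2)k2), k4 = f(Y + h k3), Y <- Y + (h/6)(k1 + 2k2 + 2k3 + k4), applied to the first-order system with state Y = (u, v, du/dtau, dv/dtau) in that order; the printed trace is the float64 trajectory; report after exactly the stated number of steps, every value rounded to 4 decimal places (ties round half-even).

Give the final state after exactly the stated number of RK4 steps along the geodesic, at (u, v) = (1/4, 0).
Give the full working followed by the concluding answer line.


f(Y) = (du/dtau, dv/dtau, -Gamma^u_ij Y'^i Y'^j, -Gamma^v_ij Y'^i Y'^j) with the Gammas evaluated at the stage position; h = 0.150000; intermediate values shown to 6 dp
step 0: u = 0.2500, v = 0.0000, du/dtau = 0.5000, dv/dtau = -0.1250
step 1:
  k1: at (u, v) = (0.250000, 0.000000), (du/dtau, dv/dtau) = (0.500000, -0.125000); Gamma_uuu = 0.000000, Gamma_uuv = 0.193029, Gamma_uvv = 0.000000, Gamma_vuu = 0.000000, Gamma_vuv = -0.343164, Gamma_vvv = 0.000000; k1 = (0.500000, -0.125000, 0.024129, -0.042895)
  k2: at (u, v) = (0.287500, -0.009375), (du/dtau, dv/dtau) = (0.501810, -0.128217); Gamma_uuu = 0.000000, Gamma_uuv = 0.197158, Gamma_uvv = 0.000000, Gamma_vuu = 0.000000, Gamma_vuv = -0.346822, Gamma_vvv = 0.000000; k2 = (0.501810, -0.128217, 0.025371, -0.044629)
  k3: at (u, v) = (0.287636, -0.009616), (du/dtau, dv/dtau) = (0.501903, -0.128347); Gamma_uuu = 0.000000, Gamma_uuv = 0.197153, Gamma_uvv = 0.000000, Gamma_vuu = 0.000000, Gamma_vuv = -0.346863, Gamma_vvv = 0.000000; k3 = (0.501903, -0.128347, 0.025400, -0.044688)
  k4: at (u, v) = (0.325285, -0.019252), (du/dtau, dv/dtau) = (0.503810, -0.131703); Gamma_uuu = 0.000000, Gamma_uuv = 0.201422, Gamma_uvv = 0.000000, Gamma_vuu = 0.000000, Gamma_vuv = -0.350604, Gamma_vvv = 0.000000; k4 = (0.503810, -0.131703, 0.026730, -0.046528)
  Y <- Y + (h/6)(k1 + 2k2 + 2k3 + k4): u = 0.3253, v = -0.0192, du/dtau = 0.5038, dv/dtau = -0.1317
step 2:
  k1: at (u, v) = (0.325281, -0.019246), (du/dtau, dv/dtau) = (0.503810, -0.131701); Gamma_uuu = 0.000000, Gamma_uuv = 0.201422, Gamma_uvv = 0.000000, Gamma_vuu = 0.000000, Gamma_vuv = -0.350603, Gamma_vvv = 0.000000; k1 = (0.503810, -0.131701, 0.026730, -0.046527)
  k2: at (u, v) = (0.363067, -0.029123), (du/dtau, dv/dtau) = (0.505815, -0.135191); Gamma_uuu = 0.000000, Gamma_uuv = 0.205839, Gamma_uvv = 0.000000, Gamma_vuu = 0.000000, Gamma_vuv = -0.354423, Gamma_vvv = 0.000000; k2 = (0.505815, -0.135191, 0.028151, -0.048472)
  k3: at (u, v) = (0.363217, -0.029385), (du/dtau, dv/dtau) = (0.505921, -0.135337); Gamma_uuu = 0.000000, Gamma_uuv = 0.205833, Gamma_uvv = 0.000000, Gamma_vuu = 0.000000, Gamma_vuv = -0.354470, Gamma_vvv = 0.000000; k3 = (0.505921, -0.135337, 0.028187, -0.048541)
  k4: at (u, v) = (0.401169, -0.039546), (du/dtau, dv/dtau) = (0.508038, -0.138983); Gamma_uuu = 0.000000, Gamma_uuv = 0.210405, Gamma_uvv = 0.000000, Gamma_vuu = 0.000000, Gamma_vuv = -0.358378, Gamma_vvv = 0.000000; k4 = (0.508038, -0.138983, 0.029713, -0.050609)
  Y <- Y + (h/6)(k1 + 2k2 + 2k3 + k4): u = 0.4012, v = -0.0395, du/dtau = 0.5080, dv/dtau = -0.1390
step 3:
  k1: at (u, v) = (0.401164, -0.039539), (du/dtau, dv/dtau) = (0.508038, -0.138981); Gamma_uuu = 0.000000, Gamma_uuv = 0.210405, Gamma_uvv = 0.000000, Gamma_vuu = 0.000000, Gamma_vuv = -0.358377, Gamma_vvv = 0.000000; k1 = (0.508038, -0.138981, 0.029712, -0.050608)
  k2: at (u, v) = (0.439267, -0.049963), (du/dtau, dv/dtau) = (0.510266, -0.142776); Gamma_uuu = 0.000000, Gamma_uuv = 0.215138, Gamma_uvv = 0.000000, Gamma_vuu = 0.000000, Gamma_vuv = -0.362367, Gamma_vvv = 0.000000; k2 = (0.510266, -0.142776, 0.031347, -0.052800)
  k3: at (u, v) = (0.439434, -0.050248), (du/dtau, dv/dtau) = (0.510389, -0.142940); Gamma_uuu = 0.000000, Gamma_uuv = 0.215134, Gamma_uvv = 0.000000, Gamma_vuu = 0.000000, Gamma_vuv = -0.362422, Gamma_vvv = 0.000000; k3 = (0.510389, -0.142940, 0.031390, -0.052881)
  k4: at (u, v) = (0.477722, -0.060980), (du/dtau, dv/dtau) = (0.512747, -0.146913); Gamma_uuu = 0.000000, Gamma_uuv = 0.220039, Gamma_uvv = 0.000000, Gamma_vuu = 0.000000, Gamma_vuv = -0.366506, Gamma_vvv = 0.000000; k4 = (0.512747, -0.146913, 0.033151, -0.055217)
  Y <- Y + (h/6)(k1 + 2k2 + 2k3 + k4): u = 0.4777, v = -0.0610, du/dtau = 0.5127, dv/dtau = -0.1469
step 4:
  k1: at (u, v) = (0.477716, -0.060972), (du/dtau, dv/dtau) = (0.512746, -0.146910); Gamma_uuu = 0.000000, Gamma_uuv = 0.220038, Gamma_uvv = 0.000000, Gamma_vuu = 0.000000, Gamma_vuv = -0.366504, Gamma_vvv = 0.000000; k1 = (0.512746, -0.146910, 0.033150, -0.055216)
  k2: at (u, v) = (0.516172, -0.071991), (du/dtau, dv/dtau) = (0.515233, -0.151051); Gamma_uuu = 0.000000, Gamma_uuv = 0.225123, Gamma_uvv = 0.000000, Gamma_vuu = 0.000000, Gamma_vuv = -0.370675, Gamma_vvv = 0.000000; k2 = (0.515233, -0.151051, 0.035041, -0.057697)
  k3: at (u, v) = (0.516359, -0.072301), (du/dtau, dv/dtau) = (0.515374, -0.151237); Gamma_uuu = 0.000000, Gamma_uuv = 0.225119, Gamma_uvv = 0.000000, Gamma_vuu = 0.000000, Gamma_vuv = -0.370738, Gamma_vvv = 0.000000; k3 = (0.515374, -0.151237, 0.035093, -0.057794)
  k4: at (u, v) = (0.555022, -0.083658), (du/dtau, dv/dtau) = (0.518010, -0.155579); Gamma_uuu = 0.000000, Gamma_uuv = 0.230393, Gamma_uvv = 0.000000, Gamma_vuu = 0.000000, Gamma_vuv = -0.375008, Gamma_vvv = 0.000000; k4 = (0.518010, -0.155579, 0.037136, -0.060445)
  Y <- Y + (h/6)(k1 + 2k2 + 2k3 + k4): u = 0.5550, v = -0.0836, du/dtau = 0.5180, dv/dtau = -0.1556

Answer: u = 0.5550, v = -0.0836, du/dtau = 0.5180, dv/dtau = -0.1556


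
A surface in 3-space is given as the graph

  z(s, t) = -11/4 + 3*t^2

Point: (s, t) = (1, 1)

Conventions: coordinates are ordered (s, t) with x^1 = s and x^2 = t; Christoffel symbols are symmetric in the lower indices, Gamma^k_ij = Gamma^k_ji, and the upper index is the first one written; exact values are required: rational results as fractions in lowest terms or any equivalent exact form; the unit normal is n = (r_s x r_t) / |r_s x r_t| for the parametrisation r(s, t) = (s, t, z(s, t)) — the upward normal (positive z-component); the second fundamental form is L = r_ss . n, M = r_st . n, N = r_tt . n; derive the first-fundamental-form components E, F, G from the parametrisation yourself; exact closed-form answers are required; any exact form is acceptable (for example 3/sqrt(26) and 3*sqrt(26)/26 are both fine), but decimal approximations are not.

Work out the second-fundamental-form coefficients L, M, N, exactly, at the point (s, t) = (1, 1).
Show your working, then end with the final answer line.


z_s = 0, z_t = 6, z_ss = 0, z_st = 0, z_tt = 6
E = 1, F = 0, G = 37; answer radicand W^2 = 37
unnormalised second-form numerators: l = 0, m = 0, n = 6; L = l/sqrt(37), and similarly M = m/sqrt(W^2), N = n/sqrt(W^2)

Answer: L = 0, M = 0, N = 6*sqrt(37)/37


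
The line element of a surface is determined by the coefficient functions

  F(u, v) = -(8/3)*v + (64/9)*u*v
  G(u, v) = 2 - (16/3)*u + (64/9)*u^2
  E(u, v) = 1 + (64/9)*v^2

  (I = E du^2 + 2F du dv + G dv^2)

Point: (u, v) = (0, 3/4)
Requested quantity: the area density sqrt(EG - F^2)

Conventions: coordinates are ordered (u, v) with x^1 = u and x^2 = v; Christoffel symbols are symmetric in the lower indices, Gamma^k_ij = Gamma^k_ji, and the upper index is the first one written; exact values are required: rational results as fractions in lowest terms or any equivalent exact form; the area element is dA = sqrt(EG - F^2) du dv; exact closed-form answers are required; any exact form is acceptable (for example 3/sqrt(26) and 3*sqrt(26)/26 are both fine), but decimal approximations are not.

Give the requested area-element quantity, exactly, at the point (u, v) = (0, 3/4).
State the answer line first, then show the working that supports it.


Answer: sqrt(EG - F^2) = sqrt(6)

E = 5, F = -2, G = 2; EG - F^2 = 6


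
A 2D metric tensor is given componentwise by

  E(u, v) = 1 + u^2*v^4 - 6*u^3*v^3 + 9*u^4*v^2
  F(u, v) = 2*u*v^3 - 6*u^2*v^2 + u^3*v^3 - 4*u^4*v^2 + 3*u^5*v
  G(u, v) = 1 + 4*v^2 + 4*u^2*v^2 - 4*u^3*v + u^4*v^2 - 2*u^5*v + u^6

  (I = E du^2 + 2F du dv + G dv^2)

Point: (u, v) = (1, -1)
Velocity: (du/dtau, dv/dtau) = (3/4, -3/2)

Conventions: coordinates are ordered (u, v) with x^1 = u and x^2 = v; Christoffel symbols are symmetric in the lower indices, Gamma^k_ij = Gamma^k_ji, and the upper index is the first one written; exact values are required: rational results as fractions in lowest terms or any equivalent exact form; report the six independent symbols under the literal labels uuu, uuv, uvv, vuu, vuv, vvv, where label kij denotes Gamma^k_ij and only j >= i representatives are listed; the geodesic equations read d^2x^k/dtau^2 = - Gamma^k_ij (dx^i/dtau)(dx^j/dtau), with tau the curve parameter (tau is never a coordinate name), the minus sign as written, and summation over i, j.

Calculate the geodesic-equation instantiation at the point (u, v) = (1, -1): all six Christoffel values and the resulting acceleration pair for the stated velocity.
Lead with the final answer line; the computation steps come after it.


Answer: Gamma_uuu = 28/33, Gamma_uuv = -20/33, Gamma_uvv = 4/11, Gamma_vuu = -28/33, Gamma_vuv = 20/33, Gamma_vvv = -4/11; accelerations (d^2u/dtau^2, d^2v/dtau^2) = (-117/44, 117/44)

E = 17, F = -16, G = 17 at the point
E_u = 56, E_v = -40, F_u = -48, F_v = 32, G_u = 40, G_v = -24
EG - F^2 = 33;  g^inv = (1/33) * [[17, 16], [16, 17]]
first-kind symbols [ij,l] = (1/2)(d_i g_jl + d_j g_il - d_l g_ij): [uu,u] = E_u/2 = 28, [uu,v] = F_u - E_v/2 = -28, [uv,u] = E_v/2 = -20, [uv,v] = G_u/2 = 20, [vv,u] = F_v - G_u/2 = 12, [vv,v] = G_v/2 = -12
Gamma^u_ij = (G*[ij,u] - F*[ij,v])/(EG - F^2), Gamma^v_ij = (E*[ij,v] - F*[ij,u])/(EG - F^2)
Gamma_uuu = 28/33, Gamma_uuv = -20/33, Gamma_uvv = 4/11, Gamma_vuu = -28/33, Gamma_vuv = 20/33, Gamma_vvv = -4/11
d^2u/dtau^2 = -(Gamma_uuu*(3/4)^2 + 2*Gamma_uuv*(3/4)*(-3/2) + Gamma_uvv*(-3/2)^2) = -117/44
d^2v/dtau^2 = -(Gamma_vuu*(3/4)^2 + 2*Gamma_vuv*(3/4)*(-3/2) + Gamma_vvv*(-3/2)^2) = 117/44


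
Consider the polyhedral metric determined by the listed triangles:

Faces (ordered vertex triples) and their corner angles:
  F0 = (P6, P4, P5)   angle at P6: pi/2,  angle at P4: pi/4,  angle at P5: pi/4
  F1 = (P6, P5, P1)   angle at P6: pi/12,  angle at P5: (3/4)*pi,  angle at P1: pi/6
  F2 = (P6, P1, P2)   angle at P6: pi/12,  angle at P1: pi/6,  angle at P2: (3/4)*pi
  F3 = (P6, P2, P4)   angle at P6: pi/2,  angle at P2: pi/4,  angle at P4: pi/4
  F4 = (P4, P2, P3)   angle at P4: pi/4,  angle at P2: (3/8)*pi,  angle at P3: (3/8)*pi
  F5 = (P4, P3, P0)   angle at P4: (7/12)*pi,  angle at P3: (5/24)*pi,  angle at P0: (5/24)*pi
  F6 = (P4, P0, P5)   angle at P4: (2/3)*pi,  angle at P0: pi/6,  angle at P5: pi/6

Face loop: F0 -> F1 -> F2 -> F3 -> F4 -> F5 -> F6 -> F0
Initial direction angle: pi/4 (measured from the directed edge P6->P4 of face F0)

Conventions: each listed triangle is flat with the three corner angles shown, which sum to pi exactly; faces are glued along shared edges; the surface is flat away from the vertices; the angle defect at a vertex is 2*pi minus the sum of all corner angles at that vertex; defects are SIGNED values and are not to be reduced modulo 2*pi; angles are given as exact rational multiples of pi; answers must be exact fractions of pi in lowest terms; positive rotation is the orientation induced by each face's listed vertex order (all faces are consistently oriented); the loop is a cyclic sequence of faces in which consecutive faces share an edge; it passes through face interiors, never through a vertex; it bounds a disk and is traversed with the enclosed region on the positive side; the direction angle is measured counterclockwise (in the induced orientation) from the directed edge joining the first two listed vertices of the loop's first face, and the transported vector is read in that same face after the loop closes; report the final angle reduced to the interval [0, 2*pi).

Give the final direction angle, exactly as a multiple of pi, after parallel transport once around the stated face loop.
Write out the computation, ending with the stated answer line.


enclosed vertex P4: corner angles sum to 2*pi, defect = 2*pi - 2*pi = 0
enclosed vertex P6: corner angles sum to (7/6)*pi, defect = 2*pi - (7/6)*pi = (5/6)*pi
the rotation equals the total enclosed defect, so the final angle is initial + defects (mod 2*pi)
final angle = pi/4 + (5/6)*pi = (13/12)*pi (mod 2*pi)

Answer: final direction angle = (13/12)*pi


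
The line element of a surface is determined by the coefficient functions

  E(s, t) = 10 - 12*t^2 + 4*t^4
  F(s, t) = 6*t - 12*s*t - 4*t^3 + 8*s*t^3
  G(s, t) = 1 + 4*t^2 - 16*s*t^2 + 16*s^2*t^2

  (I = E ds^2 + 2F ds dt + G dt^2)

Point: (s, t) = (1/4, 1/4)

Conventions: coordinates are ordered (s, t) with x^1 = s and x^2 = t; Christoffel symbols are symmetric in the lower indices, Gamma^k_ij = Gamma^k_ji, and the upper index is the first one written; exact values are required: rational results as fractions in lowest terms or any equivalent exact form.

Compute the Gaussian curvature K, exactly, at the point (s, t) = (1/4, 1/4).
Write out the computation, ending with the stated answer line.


E = 593/64, F = 23/32, G = 17/16, EG - F^2 = 597/64 at the point
E_s = 0, E_t = -23/4, F_s = -23/8, F_t = 21/8, G_s = -1/2, G_t = 1/2
E_tt = -21, F_st = -21/2, G_ss = 2
Compute both Brioschi determinants and normalise by (EG - F^2)^2.
M1 = [[-E_tt/2 + F_st - G_ss/2, E_s/2, F_s - E_t/2], [F_t - G_s/2, E, F], [G_t/2, F, G]] = [[-1, 0, 0], [23/8, 593/64, 23/32], [1/4, 23/32, 17/16]]; det M1 = -597/64
M2 = [[0, E_t/2, G_s/2], [E_t/2, E, F], [G_s/2, F, G]] = [[0, -23/8, -1/4], [-23/8, 593/64, 23/32], [-1/4, 23/32, 17/16]]; det M2 = -533/64
det M1 - det M2 = -1; K = -1 / (597/64)^2 = -4096/356409

Answer: K = -4096/356409


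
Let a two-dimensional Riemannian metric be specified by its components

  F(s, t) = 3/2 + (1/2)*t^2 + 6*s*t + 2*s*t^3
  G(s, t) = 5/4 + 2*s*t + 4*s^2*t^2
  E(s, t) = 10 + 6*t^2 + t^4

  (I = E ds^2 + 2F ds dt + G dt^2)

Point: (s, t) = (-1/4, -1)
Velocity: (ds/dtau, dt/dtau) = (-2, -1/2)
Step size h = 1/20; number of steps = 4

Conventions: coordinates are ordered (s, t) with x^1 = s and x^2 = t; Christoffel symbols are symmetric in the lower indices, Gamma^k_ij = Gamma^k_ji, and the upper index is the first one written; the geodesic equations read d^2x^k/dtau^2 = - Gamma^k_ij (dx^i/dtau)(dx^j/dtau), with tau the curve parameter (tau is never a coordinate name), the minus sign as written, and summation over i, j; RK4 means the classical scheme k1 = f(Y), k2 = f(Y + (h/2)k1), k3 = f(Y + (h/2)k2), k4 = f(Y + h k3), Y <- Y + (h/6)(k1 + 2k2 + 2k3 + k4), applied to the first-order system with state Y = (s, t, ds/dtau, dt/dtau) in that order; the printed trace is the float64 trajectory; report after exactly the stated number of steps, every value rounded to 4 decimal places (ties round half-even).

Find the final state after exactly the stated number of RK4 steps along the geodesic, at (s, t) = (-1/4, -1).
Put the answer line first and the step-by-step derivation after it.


Answer: s = -0.6329, t = -1.0946, ds/dtau = -1.8353, dt/dtau = -0.4430

f(Y) = (ds/dtau, dt/dtau, -Gamma^s_ij Y'^i Y'^j, -Gamma^t_ij Y'^i Y'^j) with the Gammas evaluated at the stage position; h = 0.050000; intermediate values shown to 6 dp
step 0: s = -0.2500, t = -1.0000, ds/dtau = -2.0000, dt/dtau = -0.5000
step 1:
  k1: at (s, t) = (-0.250000, -1.000000), (ds/dtau, dt/dtau) = (-2.000000, -0.500000); Gamma_sss = 0.000000, Gamma_sst = -0.444444, Gamma_stt = -0.111111, Gamma_tss = 0.000000, Gamma_tst = -0.111111, Gamma_ttt = -0.027778; k1 = (-2.000000, -0.500000, 0.916667, 0.229167)
  k2: at (s, t) = (-0.300000, -1.012500), (ds/dtau, dt/dtau) = (-1.977083, -0.494271); Gamma_sss = 0.000000, Gamma_sst = -0.442302, Gamma_stt = -0.131053, Gamma_tss = 0.000000, Gamma_tst = -0.121697, Gamma_ttt = -0.036058; k2 = (-1.977083, -0.494271, 0.896465, 0.246658)
  k3: at (s, t) = (-0.299427, -1.012357), (ds/dtau, dt/dtau) = (-1.977588, -0.493834); Gamma_sss = 0.000000, Gamma_sst = -0.442330, Gamma_stt = -0.130829, Gamma_tss = 0.000000, Gamma_tst = -0.121577, Gamma_ttt = -0.035959; k3 = (-1.977588, -0.493834, 0.895864, 0.246233)
  k4: at (s, t) = (-0.348879, -1.024692), (ds/dtau, dt/dtau) = (-1.955207, -0.487688); Gamma_sss = 0.000000, Gamma_sst = -0.439650, Gamma_stt = -0.149689, Gamma_tss = 0.000000, Gamma_tst = -0.131894, Gamma_ttt = -0.044906; k4 = (-1.955207, -0.487688, 0.874042, 0.262210)
  Y <- Y + (h/6)(k1 + 2k2 + 2k3 + k4): s = -0.3489, t = -1.0247, ds/dtau = -1.9552, dt/dtau = -0.4877
step 2:
  k1: at (s, t) = (-0.348871, -1.024699), (ds/dtau, dt/dtau) = (-1.955205, -0.487690); Gamma_sss = 0.000000, Gamma_sst = -0.439652, Gamma_stt = -0.149685, Gamma_tss = 0.000000, Gamma_tst = -0.131893, Gamma_ttt = -0.044905; k1 = (-1.955205, -0.487690, 0.874049, 0.262209)
  k2: at (s, t) = (-0.397751, -1.036891), (ds/dtau, dt/dtau) = (-1.933354, -0.481135); Gamma_sss = 0.000000, Gamma_sst = -0.436471, Gamma_stt = -0.167430, Gamma_tss = 0.000000, Gamma_tst = -0.141899, Gamma_ttt = -0.054432; k2 = (-1.933354, -0.481135, 0.850773, 0.276591)
  k3: at (s, t) = (-0.397205, -1.036728), (ds/dtau, dt/dtau) = (-1.933936, -0.480776); Gamma_sss = 0.000000, Gamma_sst = -0.436504, Gamma_stt = -0.167239, Gamma_tss = 0.000000, Gamma_tst = -0.141786, Gamma_ttt = -0.054323; k3 = (-1.933936, -0.480776, 0.850369, 0.276219)
  k4: at (s, t) = (-0.445568, -1.048738), (ds/dtau, dt/dtau) = (-1.912687, -0.473879); Gamma_sss = 0.000000, Gamma_sst = -0.432850, Gamma_stt = -0.183901, Gamma_tss = 0.000000, Gamma_tst = -0.151458, Gamma_ttt = -0.064348; k4 = (-1.912687, -0.473879, 0.825954, 0.289007)
  Y <- Y + (h/6)(k1 + 2k2 + 2k3 + k4): s = -0.4456, t = -1.0487, ds/dtau = -1.9127, dt/dtau = -0.4739
step 3:
  k1: at (s, t) = (-0.445559, -1.048744), (ds/dtau, dt/dtau) = (-1.912686, -0.473883); Gamma_sss = 0.000000, Gamma_sst = -0.432853, Gamma_stt = -0.183897, Gamma_tss = 0.000000, Gamma_tst = -0.151456, Gamma_ttt = -0.064346; k1 = (-1.912686, -0.473883, 0.825964, 0.289007)
  k2: at (s, t) = (-0.493376, -1.060591), (ds/dtau, dt/dtau) = (-1.892037, -0.466658); Gamma_sss = 0.000000, Gamma_sst = -0.428770, Gamma_stt = -0.199459, Gamma_tss = 0.000000, Gamma_tst = -0.160760, Gamma_ttt = -0.074784; k2 = (-1.892037, -0.466658, 0.800588, 0.300166)
  k3: at (s, t) = (-0.492859, -1.060411), (ds/dtau, dt/dtau) = (-1.892672, -0.466379); Gamma_sss = 0.000000, Gamma_sst = -0.428806, Gamma_stt = -0.199301, Gamma_tss = 0.000000, Gamma_tst = -0.160656, Gamma_ttt = -0.074670; k3 = (-1.892672, -0.466379, 0.800367, 0.299864)
  k4: at (s, t) = (-0.540192, -1.072063), (ds/dtau, dt/dtau) = (-1.872668, -0.458890); Gamma_sss = 0.000000, Gamma_sst = -0.424325, Gamma_stt = -0.213809, Gamma_tss = 0.000000, Gamma_tst = -0.169578, Gamma_ttt = -0.085447; k4 = (-1.872668, -0.458890, 0.774311, 0.309447)
  Y <- Y + (h/6)(k1 + 2k2 + 2k3 + k4): s = -0.5402, t = -1.0721, ds/dtau = -1.8727, dt/dtau = -0.4589
step 4:
  k1: at (s, t) = (-0.540182, -1.072068), (ds/dtau, dt/dtau) = (-1.872668, -0.458896); Gamma_sss = 0.000000, Gamma_sst = -0.424328, Gamma_stt = -0.213806, Gamma_tss = 0.000000, Gamma_tst = -0.169577, Gamma_ttt = -0.085444; k1 = (-1.872668, -0.458896, 0.774324, 0.309448)
  k2: at (s, t) = (-0.586998, -1.083540), (ds/dtau, dt/dtau) = (-1.853310, -0.451160); Gamma_sss = 0.000000, Gamma_sst = -0.419493, Gamma_stt = -0.227256, Gamma_tss = 0.000000, Gamma_tst = -0.178093, Gamma_ttt = -0.096480; k2 = (-1.853310, -0.451160, 0.747765, 0.317459)
  k3: at (s, t) = (-0.586514, -1.083347), (ds/dtau, dt/dtau) = (-1.853974, -0.450959); Gamma_sss = 0.000000, Gamma_sst = -0.419532, Gamma_stt = -0.227131, Gamma_tss = 0.000000, Gamma_tst = -0.177999, Gamma_ttt = -0.096367; k3 = (-1.853974, -0.450959, 0.747703, 0.317236)
  k4: at (s, t) = (-0.632880, -1.094616), (ds/dtau, dt/dtau) = (-1.835283, -0.443034); Gamma_sss = 0.000000, Gamma_sst = -0.414374, Gamma_stt = -0.239581, Gamma_tss = 0.000000, Gamma_tst = -0.186107, Gamma_ttt = -0.107603; k4 = (-1.835283, -0.443034, 0.720874, 0.323765)
  Y <- Y + (h/6)(k1 + 2k2 + 2k3 + k4): s = -0.6329, t = -1.0946, ds/dtau = -1.8353, dt/dtau = -0.4430


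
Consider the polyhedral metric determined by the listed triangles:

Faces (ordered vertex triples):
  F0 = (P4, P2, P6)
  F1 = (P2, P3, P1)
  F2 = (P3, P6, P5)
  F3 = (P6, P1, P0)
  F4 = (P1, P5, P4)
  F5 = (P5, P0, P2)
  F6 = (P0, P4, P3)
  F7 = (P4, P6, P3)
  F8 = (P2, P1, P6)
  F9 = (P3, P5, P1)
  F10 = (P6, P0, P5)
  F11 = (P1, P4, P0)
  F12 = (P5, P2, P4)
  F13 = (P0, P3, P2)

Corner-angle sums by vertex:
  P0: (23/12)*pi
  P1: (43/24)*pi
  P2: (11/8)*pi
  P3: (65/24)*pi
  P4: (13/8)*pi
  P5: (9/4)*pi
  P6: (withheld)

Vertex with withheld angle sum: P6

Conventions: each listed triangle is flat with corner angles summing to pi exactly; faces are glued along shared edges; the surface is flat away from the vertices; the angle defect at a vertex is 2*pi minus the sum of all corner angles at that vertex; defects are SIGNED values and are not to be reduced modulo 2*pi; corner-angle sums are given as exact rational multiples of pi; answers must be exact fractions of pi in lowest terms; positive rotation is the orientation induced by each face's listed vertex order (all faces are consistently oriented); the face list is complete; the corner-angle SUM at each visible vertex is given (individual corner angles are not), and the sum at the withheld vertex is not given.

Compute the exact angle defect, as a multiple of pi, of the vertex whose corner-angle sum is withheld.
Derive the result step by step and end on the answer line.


V = 7, E = 21, F = 14; chi = V - E + F = 0
Gauss-Bonnet: total defect = 2*pi*chi = 0; visible defects sum to pi/3

Answer: defect(P6) = -pi/3


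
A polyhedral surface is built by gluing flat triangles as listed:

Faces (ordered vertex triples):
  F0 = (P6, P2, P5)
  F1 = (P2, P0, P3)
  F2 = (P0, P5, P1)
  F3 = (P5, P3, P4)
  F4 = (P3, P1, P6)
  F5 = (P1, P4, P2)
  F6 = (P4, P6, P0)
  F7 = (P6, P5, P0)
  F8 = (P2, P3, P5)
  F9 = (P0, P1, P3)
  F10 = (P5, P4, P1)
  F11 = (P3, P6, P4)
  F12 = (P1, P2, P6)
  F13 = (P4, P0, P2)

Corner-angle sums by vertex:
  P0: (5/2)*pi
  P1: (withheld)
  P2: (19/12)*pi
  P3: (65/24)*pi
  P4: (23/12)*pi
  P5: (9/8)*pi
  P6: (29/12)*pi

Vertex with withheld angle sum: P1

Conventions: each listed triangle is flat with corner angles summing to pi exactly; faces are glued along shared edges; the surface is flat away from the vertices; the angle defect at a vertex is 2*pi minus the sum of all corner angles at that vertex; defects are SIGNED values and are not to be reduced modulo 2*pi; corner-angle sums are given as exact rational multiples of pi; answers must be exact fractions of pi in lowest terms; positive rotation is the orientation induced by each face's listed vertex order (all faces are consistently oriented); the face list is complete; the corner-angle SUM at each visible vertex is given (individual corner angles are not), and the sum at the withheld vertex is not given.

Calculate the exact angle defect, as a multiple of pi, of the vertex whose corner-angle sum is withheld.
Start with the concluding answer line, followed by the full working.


Answer: defect(P1) = pi/4

V = 7, E = 21, F = 14; chi = V - E + F = 0
Gauss-Bonnet: total defect = 2*pi*chi = 0; visible defects sum to -pi/4


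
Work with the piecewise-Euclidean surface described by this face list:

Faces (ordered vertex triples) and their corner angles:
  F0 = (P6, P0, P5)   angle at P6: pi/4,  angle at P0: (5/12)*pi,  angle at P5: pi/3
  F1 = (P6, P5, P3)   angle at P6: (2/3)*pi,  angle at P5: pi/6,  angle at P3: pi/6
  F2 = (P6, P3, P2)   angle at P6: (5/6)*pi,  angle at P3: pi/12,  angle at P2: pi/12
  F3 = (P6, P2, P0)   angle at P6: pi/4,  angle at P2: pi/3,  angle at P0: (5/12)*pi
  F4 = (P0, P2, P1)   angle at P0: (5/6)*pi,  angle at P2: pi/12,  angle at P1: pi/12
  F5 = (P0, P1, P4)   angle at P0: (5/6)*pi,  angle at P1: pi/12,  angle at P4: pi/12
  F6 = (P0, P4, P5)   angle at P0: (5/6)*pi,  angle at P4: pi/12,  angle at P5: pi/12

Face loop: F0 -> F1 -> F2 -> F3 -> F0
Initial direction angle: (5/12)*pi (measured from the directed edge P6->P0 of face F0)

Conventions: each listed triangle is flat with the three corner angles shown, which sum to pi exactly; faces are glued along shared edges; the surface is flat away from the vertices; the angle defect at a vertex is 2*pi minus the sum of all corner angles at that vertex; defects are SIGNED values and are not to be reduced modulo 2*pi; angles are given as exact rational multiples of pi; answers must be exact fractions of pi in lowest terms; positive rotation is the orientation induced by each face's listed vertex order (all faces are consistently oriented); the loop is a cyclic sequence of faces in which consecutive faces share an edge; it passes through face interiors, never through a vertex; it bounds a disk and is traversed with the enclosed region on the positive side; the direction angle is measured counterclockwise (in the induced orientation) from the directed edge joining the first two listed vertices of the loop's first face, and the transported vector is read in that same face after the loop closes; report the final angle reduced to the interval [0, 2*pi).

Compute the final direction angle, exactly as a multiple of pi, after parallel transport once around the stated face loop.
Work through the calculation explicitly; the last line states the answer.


enclosed vertex P6: corner angles sum to 2*pi, defect = 2*pi - 2*pi = 0
the rotation equals the total enclosed defect, so the final angle is initial + defects (mod 2*pi)
final angle = (5/12)*pi + 0 = (5/12)*pi (mod 2*pi)

Answer: final direction angle = (5/12)*pi


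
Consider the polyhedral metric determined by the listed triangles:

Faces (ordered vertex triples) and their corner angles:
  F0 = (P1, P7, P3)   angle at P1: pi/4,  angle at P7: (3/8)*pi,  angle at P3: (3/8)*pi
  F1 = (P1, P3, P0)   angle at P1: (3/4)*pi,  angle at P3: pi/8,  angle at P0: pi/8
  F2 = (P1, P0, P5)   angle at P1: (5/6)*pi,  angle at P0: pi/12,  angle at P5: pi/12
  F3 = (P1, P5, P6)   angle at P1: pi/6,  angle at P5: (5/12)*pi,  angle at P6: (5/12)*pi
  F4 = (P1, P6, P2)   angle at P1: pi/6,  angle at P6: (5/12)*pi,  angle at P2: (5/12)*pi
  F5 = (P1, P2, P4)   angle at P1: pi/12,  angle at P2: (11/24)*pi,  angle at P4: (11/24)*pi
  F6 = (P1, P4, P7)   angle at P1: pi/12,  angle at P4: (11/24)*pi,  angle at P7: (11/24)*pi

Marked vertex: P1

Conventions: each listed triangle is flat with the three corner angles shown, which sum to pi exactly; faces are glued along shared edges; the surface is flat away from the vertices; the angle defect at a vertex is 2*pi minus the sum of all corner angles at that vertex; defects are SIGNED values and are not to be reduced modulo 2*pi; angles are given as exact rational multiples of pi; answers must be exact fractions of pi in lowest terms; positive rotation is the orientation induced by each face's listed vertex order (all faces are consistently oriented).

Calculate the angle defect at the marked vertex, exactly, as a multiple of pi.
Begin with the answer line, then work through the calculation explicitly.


Answer: defect(P1) = -pi/3

Sum of corner angles at P1: (7/3)*pi
defect = 2*pi - (7/3)*pi


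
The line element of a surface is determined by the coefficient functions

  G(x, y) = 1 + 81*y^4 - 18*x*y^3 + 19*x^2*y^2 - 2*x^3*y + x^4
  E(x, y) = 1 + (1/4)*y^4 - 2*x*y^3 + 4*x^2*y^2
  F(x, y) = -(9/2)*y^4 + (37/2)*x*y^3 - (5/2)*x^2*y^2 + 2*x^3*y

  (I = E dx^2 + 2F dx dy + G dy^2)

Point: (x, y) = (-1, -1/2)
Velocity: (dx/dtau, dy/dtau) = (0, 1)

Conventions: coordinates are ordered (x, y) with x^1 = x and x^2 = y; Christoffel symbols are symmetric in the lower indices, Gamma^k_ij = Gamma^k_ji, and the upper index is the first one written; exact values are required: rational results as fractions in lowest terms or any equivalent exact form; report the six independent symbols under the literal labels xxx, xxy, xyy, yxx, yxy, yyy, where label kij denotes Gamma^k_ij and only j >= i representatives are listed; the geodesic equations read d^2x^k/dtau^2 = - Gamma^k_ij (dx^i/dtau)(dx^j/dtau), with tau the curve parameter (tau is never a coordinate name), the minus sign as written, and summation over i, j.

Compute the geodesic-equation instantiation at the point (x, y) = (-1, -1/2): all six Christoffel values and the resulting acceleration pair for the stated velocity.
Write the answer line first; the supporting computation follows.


Answer: Gamma_xxx = -56/597, Gamma_xxy = -28/199, Gamma_xyy = -448/597, Gamma_yxx = -176/597, Gamma_yxy = -88/199, Gamma_yyy = -1408/597; accelerations (d^2x/dtau^2, d^2y/dtau^2) = (448/597, 1408/597)

E = 113/64, F = 77/32, G = 137/16 at the point
E_x = -7/4, E_y = -21/8, F_x = -65/16, F_y = -89/8, G_x = -33/4, G_y = -44
EG - F^2 = 597/64;  g^inv = (64/597) * [[137/16, -77/32], [-77/32, 113/64]]
first-kind symbols [ij,l] = (1/2)(d_i g_jl + d_j g_il - d_l g_ij): [xx,x] = E_x/2 = -7/8, [xx,y] = F_x - E_y/2 = -11/4, [xy,x] = E_y/2 = -21/16, [xy,y] = G_x/2 = -33/8, [yy,x] = F_y - G_x/2 = -7, [yy,y] = G_y/2 = -22
Gamma^x_ij = (G*[ij,x] - F*[ij,y])/(EG - F^2), Gamma^y_ij = (E*[ij,y] - F*[ij,x])/(EG - F^2)
Gamma_xxx = -56/597, Gamma_xxy = -28/199, Gamma_xyy = -448/597, Gamma_yxx = -176/597, Gamma_yxy = -88/199, Gamma_yyy = -1408/597
d^2x/dtau^2 = -(Gamma_xxx*(0)^2 + 2*Gamma_xxy*(0)*(1) + Gamma_xyy*(1)^2) = 448/597
d^2y/dtau^2 = -(Gamma_yxx*(0)^2 + 2*Gamma_yxy*(0)*(1) + Gamma_yyy*(1)^2) = 1408/597


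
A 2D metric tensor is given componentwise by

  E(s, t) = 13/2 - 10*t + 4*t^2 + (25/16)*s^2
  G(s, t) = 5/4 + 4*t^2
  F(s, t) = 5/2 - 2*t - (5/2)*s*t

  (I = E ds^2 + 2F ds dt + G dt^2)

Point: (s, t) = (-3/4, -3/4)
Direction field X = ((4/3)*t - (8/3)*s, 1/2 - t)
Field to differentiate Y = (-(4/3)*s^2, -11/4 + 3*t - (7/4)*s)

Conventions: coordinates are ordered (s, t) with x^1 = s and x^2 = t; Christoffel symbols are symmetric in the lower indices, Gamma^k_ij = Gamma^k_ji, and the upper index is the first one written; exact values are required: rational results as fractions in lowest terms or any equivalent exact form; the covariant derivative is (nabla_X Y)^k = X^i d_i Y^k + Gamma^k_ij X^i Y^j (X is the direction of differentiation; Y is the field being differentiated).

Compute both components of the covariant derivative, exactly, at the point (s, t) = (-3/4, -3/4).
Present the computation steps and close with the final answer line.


E = 4385/256, F = 83/32, G = 7/2 at the point
E_s = -75/32, E_t = -16, F_s = 15/8, F_t = -1/8, G_s = 0, G_t = -6
EG - F^2 = 54501/1024;  g^inv = (1024/54501) * [[7/2, -83/32], [-83/32, 4385/256]]
first-kind symbols [ij,l] = (1/2)(d_i g_jl + d_j g_il - d_l g_ij): [ss,s] = E_s/2 = -75/64, [ss,t] = F_s - E_t/2 = 79/8, [st,s] = E_t/2 = -8, [st,t] = G_s/2 = 0, [tt,s] = F_t - G_s/2 = -1/8, [tt,t] = G_t/2 = -3
Gamma^s_ij = (G*[ij,s] - F*[ij,t])/(EG - F^2), Gamma^t_ij = (E*[ij,t] - F*[ij,s])/(EG - F^2)
Gamma_sss = -30428/54501, Gamma_sst = -28672/54501, Gamma_stt = 7520/54501, Gamma_tss = 176320/54501, Gamma_tst = 21248/54501, Gamma_ttt = -52288/54501
X = (1, 5/4), Y = (-3/4, -59/16) at the point

Answer: (nabla_X Y)^s = 153179/36334, (nabla_X Y)^t = 39835/18167


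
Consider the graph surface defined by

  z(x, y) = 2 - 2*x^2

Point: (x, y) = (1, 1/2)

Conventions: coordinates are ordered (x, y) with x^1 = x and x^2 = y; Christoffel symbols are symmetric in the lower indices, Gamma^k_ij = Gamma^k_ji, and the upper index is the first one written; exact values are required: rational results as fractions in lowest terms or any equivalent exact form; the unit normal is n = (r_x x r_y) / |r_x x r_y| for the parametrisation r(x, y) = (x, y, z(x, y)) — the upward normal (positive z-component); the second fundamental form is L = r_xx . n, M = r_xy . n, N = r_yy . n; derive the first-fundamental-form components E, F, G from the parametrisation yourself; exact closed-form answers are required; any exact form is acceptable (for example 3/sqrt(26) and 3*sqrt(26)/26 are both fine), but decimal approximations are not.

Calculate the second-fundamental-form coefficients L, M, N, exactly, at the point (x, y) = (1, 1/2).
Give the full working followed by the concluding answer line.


z_x = -4, z_y = 0, z_xx = -4, z_xy = 0, z_yy = 0
E = 17, F = 0, G = 1; answer radicand W^2 = 17
unnormalised second-form numerators: l = -4, m = 0, n = 0; L = l/sqrt(17), and similarly M = m/sqrt(W^2), N = n/sqrt(W^2)

Answer: L = -4*sqrt(17)/17, M = 0, N = 0
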